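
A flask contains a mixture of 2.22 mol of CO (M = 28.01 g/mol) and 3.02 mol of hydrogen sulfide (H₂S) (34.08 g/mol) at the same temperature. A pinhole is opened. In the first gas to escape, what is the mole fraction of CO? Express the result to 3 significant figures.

0.448

The effusion rate of species i is ∝ p_i/√M_i ∝ n_i/√M_i.
x_CO(eff) = (n_CO/√M_CO) / (n_CO/√M_CO + n_H₂S/√M_H₂S)
= (2.22/√28.01) / (2.22/√28.01 + 3.02/√34.08) = 0.4195/(0.4195 + 0.5173) = 0.448.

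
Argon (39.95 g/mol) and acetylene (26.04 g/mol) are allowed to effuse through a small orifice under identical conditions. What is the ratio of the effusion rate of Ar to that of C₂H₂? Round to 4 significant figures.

0.8074

Since effusion rate ∝ 1/√M, rate_Ar/rate_C₂H₂ = √(M_C₂H₂/M_Ar) = √(26.04/39.95) = √0.6518 = 0.8074.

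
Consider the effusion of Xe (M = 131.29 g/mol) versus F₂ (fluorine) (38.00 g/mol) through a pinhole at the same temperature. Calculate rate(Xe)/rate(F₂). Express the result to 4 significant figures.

Since effusion rate ∝ 1/√M, rate_Xe/rate_F₂ = √(M_F₂/M_Xe) = √(38.00/131.29) = √0.2894 = 0.5380.

0.5380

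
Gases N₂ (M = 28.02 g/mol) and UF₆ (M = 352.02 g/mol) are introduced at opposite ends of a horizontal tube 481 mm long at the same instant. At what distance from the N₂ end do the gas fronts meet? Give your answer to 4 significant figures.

375.2 mm

Graham's law gives d_N₂/d_UF₆ = rate_N₂/rate_UF₆ = √(M_UF₆/M_N₂) = √(352.02/28.02) = 3.544.
With d_N₂ + d_UF₆ = 481 mm, d_UF₆ = 481/(1 + 3.544) = 105.8 mm.
d_N₂ = 481 − 105.8 = 375.2 mm.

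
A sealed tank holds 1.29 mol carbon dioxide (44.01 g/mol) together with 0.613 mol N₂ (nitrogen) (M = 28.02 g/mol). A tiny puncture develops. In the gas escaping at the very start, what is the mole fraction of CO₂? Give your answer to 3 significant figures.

0.627

Each component's effusion rate ∝ (its partial pressure)·(1/√M) ∝ n_i/√M_i.
Mole fraction of CO₂ in the effusate = (n_CO₂/√M_CO₂) / (n_CO₂/√M_CO₂ + n_N₂/√M_N₂)
= (1.29/√44.01) / (1.29/√44.01 + 0.613/√28.02) = 0.1945/(0.1945 + 0.1158) = 0.627.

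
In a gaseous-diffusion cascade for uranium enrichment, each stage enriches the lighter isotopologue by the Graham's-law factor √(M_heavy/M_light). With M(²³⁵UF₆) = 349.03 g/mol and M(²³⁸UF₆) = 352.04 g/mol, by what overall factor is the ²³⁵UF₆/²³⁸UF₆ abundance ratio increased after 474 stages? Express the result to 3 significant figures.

Overall factor = α^474 with α = √(352.04/349.03), i.e. (352.04/349.03)^(474/2).
= 1.00862^237 = 7.65.

7.65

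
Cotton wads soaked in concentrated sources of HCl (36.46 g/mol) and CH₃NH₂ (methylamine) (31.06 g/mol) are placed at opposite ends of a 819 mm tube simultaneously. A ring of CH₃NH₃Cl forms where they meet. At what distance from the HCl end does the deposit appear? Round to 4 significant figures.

393.1 mm

Distances travelled in equal time are proportional to diffusion rates, so d_HCl/d_CH₃NH₂ = √(M_CH₃NH₂/M_HCl) = √(31.06/36.46) = 0.9230.
With d_HCl + d_CH₃NH₂ = 819 mm, d_CH₃NH₂ = 819/(1 + 0.9230) = 425.9 mm.
d_HCl = 819 − 425.9 = 393.1 mm.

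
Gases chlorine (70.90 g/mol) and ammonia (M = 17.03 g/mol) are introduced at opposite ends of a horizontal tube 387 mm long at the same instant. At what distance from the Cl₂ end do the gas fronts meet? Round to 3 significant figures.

The fronts meet when d_Cl₂ + d_NH₃ = L with d_Cl₂/d_NH₃ = √(M_NH₃/M_Cl₂) (Graham's law). Here √(M_NH₃/M_Cl₂) = √(17.03/70.90) = 0.4901.
With d_Cl₂ + d_NH₃ = 387 mm, d_NH₃ = 387/(1 + 0.4901) = 259.7 mm.
d_Cl₂ = 387 − 259.7 = 127 mm.

127 mm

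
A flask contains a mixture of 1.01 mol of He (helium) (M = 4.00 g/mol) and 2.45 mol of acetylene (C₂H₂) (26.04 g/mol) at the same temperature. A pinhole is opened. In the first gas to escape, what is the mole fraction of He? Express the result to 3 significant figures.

0.513

Each component's effusion rate ∝ (its partial pressure)·(1/√M) ∝ n_i/√M_i.
x_He(eff) = (n_He/√M_He) / (n_He/√M_He + n_C₂H₂/√M_C₂H₂)
= (1.01/√4.00) / (1.01/√4.00 + 2.45/√26.04) = 0.5050/(0.5050 + 0.4801) = 0.513.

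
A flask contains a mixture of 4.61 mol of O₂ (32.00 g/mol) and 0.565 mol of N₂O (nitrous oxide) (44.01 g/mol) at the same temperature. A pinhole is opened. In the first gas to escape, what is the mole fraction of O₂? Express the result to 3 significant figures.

0.905

Rate_i ∝ x_i/√M_i (Graham's law weighted by mole fraction), so the effusate composition follows n_i/√M_i.
Mole fraction of O₂ in the effusate = (n_O₂/√M_O₂) / (n_O₂/√M_O₂ + n_N₂O/√M_N₂O)
= (4.61/√32.00) / (4.61/√32.00 + 0.565/√44.01) = 0.8149/(0.8149 + 0.08517) = 0.905.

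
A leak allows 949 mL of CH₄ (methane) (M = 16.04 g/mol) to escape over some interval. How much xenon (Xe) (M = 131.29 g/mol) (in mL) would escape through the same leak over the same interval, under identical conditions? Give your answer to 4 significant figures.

By Graham's law, rate_Xe/rate_CH₄ = √(M_CH₄/M_Xe) = √(16.04/131.29) = √0.1222 = 0.3495.
So the volume for Xe is 949 × 0.3495 = 331.7 mL.

331.7 mL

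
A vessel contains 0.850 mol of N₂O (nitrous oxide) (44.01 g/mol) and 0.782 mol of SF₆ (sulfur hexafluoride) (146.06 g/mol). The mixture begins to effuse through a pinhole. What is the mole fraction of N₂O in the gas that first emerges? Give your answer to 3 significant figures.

0.664

Effusion rate of each component ∝ n_i/√M_i (partial pressure × 1/√M).
x_N₂O(eff) = (n_N₂O/√M_N₂O) / (n_N₂O/√M_N₂O + n_SF₆/√M_SF₆)
= (0.850/√44.01) / (0.850/√44.01 + 0.782/√146.06) = 0.1281/(0.1281 + 0.06471) = 0.664.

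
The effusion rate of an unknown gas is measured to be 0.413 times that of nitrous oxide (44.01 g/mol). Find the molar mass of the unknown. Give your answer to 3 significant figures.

258 g/mol

Graham's law gives rate_X/rate_N₂O = √(M_N₂O/M_X).
0.413 = √(44.01/M_X)
M_X = 44.01 / 0.413² = 44.01 / 0.1706 = 258 g/mol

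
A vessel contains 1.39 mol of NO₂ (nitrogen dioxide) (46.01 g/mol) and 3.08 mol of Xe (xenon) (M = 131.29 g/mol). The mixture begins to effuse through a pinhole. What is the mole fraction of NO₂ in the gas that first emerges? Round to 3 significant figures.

Effusion rate of each component ∝ n_i/√M_i (partial pressure × 1/√M).
So x_NO₂ in the escaping gas = (n_NO₂/√M_NO₂) / Σ(n_i/√M_i)
= (1.39/√46.01) / (1.39/√46.01 + 3.08/√131.29) = 0.2049/(0.2049 + 0.2688) = 0.433.

0.433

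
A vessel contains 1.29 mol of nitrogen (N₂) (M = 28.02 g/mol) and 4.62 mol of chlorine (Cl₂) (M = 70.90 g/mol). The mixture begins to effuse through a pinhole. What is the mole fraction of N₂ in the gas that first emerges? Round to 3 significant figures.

0.308

The effusion rate of species i is ∝ p_i/√M_i ∝ n_i/√M_i.
So x_N₂ in the escaping gas = (n_N₂/√M_N₂) / Σ(n_i/√M_i)
= (1.29/√28.02) / (1.29/√28.02 + 4.62/√70.90) = 0.2437/(0.2437 + 0.5487) = 0.308.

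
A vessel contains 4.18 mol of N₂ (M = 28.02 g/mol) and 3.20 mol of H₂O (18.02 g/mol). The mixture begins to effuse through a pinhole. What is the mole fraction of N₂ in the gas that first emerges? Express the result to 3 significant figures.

0.512

The effusion rate of species i is ∝ p_i/√M_i ∝ n_i/√M_i.
x_N₂(eff) = (n_N₂/√M_N₂) / (n_N₂/√M_N₂ + n_H₂O/√M_H₂O)
= (4.18/√28.02) / (4.18/√28.02 + 3.20/√18.02) = 0.7897/(0.7897 + 0.7538) = 0.512.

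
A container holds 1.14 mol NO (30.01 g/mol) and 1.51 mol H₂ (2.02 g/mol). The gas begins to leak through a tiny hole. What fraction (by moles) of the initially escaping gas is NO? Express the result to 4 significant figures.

The effusion rate of species i is ∝ p_i/√M_i ∝ n_i/√M_i.
x_NO(eff) = (n_NO/√M_NO) / (n_NO/√M_NO + n_H₂/√M_H₂)
= (1.14/√30.01) / (1.14/√30.01 + 1.51/√2.02) = 0.2081/(0.2081 + 1.062) = 0.1638.

0.1638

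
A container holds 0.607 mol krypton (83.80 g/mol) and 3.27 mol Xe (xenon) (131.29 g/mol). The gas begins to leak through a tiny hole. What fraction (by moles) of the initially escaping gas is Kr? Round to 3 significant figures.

0.189

The effusion rate of species i is ∝ p_i/√M_i ∝ n_i/√M_i.
So x_Kr in the escaping gas = (n_Kr/√M_Kr) / Σ(n_i/√M_i)
= (0.607/√83.80) / (0.607/√83.80 + 3.27/√131.29) = 0.06631/(0.06631 + 0.2854) = 0.189.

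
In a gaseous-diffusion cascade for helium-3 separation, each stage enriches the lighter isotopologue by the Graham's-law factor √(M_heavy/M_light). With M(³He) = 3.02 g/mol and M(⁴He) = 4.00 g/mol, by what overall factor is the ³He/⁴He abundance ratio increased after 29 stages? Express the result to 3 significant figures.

The single-stage factor is √(M_heavy/M_light), so 29 stages give [√(4.00/3.02)]^29 = (4.00/3.02)^(29/2).
= 1.32450^(29/2) = 58.9.

58.9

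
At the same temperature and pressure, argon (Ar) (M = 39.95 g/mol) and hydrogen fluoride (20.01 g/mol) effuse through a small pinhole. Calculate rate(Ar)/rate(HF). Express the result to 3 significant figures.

By Graham's law, rate_Ar/rate_HF = √(M_HF/M_Ar) = √(20.01/39.95) = √0.5009 = 0.708.

0.708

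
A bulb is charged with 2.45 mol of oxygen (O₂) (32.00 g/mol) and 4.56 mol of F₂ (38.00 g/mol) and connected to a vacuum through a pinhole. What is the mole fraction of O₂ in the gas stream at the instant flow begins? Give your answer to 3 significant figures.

Rate_i ∝ x_i/√M_i (Graham's law weighted by mole fraction), so the effusate composition follows n_i/√M_i.
x_O₂(eff) = (n_O₂/√M_O₂) / (n_O₂/√M_O₂ + n_F₂/√M_F₂)
= (2.45/√32.00) / (2.45/√32.00 + 4.56/√38.00) = 0.4331/(0.4331 + 0.7397) = 0.369.

0.369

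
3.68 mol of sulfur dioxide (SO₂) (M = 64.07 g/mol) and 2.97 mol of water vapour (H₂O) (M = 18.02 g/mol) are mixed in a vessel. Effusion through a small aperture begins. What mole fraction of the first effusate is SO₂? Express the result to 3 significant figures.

Each component's effusion rate ∝ (its partial pressure)·(1/√M) ∝ n_i/√M_i.
So x_SO₂ in the escaping gas = (n_SO₂/√M_SO₂) / Σ(n_i/√M_i)
= (3.68/√64.07) / (3.68/√64.07 + 2.97/√18.02) = 0.4597/(0.4597 + 0.6996) = 0.397.

0.397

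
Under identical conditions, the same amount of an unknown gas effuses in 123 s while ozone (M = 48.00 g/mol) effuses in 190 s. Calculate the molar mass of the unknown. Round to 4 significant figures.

Using Graham's law: t_X/t_O₃ = √(M_X/M_O₃).
123/190 = 0.6474 = √(M_X/48.00)
M_X = 48.00 × 0.6474² = 48.00 × 0.4191 = 20.12 g/mol

20.12 g/mol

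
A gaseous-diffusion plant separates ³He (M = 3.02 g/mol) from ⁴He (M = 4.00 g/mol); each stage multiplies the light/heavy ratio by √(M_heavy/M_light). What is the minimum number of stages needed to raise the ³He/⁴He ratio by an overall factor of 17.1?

With α = √(4.00/3.02) per stage, ln α = ½ ln(1.32450) = 0.1405.
Need α^N ≥ 17.1 ⇒ N ≥ ln(17.1) / ln α = 2.839 / 0.1405 = 20.20.
So at least 21 stages are needed.

21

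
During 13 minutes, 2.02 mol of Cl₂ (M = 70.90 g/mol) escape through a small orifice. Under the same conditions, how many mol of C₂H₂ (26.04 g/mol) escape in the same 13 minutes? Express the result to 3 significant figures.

3.33 mol

By Graham's law, rate_C₂H₂/rate_Cl₂ = √(M_Cl₂/M_C₂H₂) = √(70.90/26.04) = √2.723 = 1.650.
So the amount for C₂H₂ is 2.02 × 1.650 = 3.33 mol.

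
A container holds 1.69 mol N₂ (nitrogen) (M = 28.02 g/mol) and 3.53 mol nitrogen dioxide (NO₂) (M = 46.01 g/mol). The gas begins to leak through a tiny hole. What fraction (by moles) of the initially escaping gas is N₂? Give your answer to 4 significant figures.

The effusion rate of species i is ∝ p_i/√M_i ∝ n_i/√M_i.
Mole fraction of N₂ in the effusate = (n_N₂/√M_N₂) / (n_N₂/√M_N₂ + n_NO₂/√M_NO₂)
= (1.69/√28.02) / (1.69/√28.02 + 3.53/√46.01) = 0.3193/(0.3193 + 0.5204) = 0.3802.

0.3802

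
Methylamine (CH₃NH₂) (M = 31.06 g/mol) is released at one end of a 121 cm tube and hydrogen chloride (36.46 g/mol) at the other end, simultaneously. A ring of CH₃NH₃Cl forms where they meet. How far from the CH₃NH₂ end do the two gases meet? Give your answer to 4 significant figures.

Graham's law gives d_CH₃NH₂/d_HCl = rate_CH₃NH₂/rate_HCl = √(M_HCl/M_CH₃NH₂) = √(36.46/31.06) = 1.083.
With d_CH₃NH₂ + d_HCl = 121 cm, d_HCl = 121/(1 + 1.083) = 58.08 cm.
d_CH₃NH₂ = 121 − 58.08 = 62.92 cm.

62.92 cm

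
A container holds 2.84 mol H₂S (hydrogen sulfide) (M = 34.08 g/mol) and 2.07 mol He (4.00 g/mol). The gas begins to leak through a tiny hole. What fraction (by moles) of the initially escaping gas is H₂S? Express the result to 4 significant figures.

0.3197

Effusion rate of each component ∝ n_i/√M_i (partial pressure × 1/√M).
Mole fraction of H₂S in the effusate = (n_H₂S/√M_H₂S) / (n_H₂S/√M_H₂S + n_He/√M_He)
= (2.84/√34.08) / (2.84/√34.08 + 2.07/√4.00) = 0.4865/(0.4865 + 1.035) = 0.3197.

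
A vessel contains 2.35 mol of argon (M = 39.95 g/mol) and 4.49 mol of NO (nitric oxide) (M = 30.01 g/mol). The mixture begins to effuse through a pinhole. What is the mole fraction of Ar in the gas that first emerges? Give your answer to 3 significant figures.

Each component's effusion rate ∝ (its partial pressure)·(1/√M) ∝ n_i/√M_i.
Mole fraction of Ar in the effusate = (n_Ar/√M_Ar) / (n_Ar/√M_Ar + n_NO/√M_NO)
= (2.35/√39.95) / (2.35/√39.95 + 4.49/√30.01) = 0.3718/(0.3718 + 0.8196) = 0.312.

0.312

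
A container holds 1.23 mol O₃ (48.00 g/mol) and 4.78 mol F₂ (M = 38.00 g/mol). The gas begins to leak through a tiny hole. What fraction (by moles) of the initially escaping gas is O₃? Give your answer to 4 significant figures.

0.1863

Effusion rate of each component ∝ n_i/√M_i (partial pressure × 1/√M).
Mole fraction of O₃ in the effusate = (n_O₃/√M_O₃) / (n_O₃/√M_O₃ + n_F₂/√M_F₂)
= (1.23/√48.00) / (1.23/√48.00 + 4.78/√38.00) = 0.1775/(0.1775 + 0.7754) = 0.1863.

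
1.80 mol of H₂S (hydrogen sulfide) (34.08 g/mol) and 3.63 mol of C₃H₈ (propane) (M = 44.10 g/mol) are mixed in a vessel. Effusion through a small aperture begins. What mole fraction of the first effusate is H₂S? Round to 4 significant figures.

0.3606

Rate_i ∝ x_i/√M_i (Graham's law weighted by mole fraction), so the effusate composition follows n_i/√M_i.
x_H₂S(eff) = (n_H₂S/√M_H₂S) / (n_H₂S/√M_H₂S + n_C₃H₈/√M_C₃H₈)
= (1.80/√34.08) / (1.80/√34.08 + 3.63/√44.10) = 0.3083/(0.3083 + 0.5466) = 0.3606.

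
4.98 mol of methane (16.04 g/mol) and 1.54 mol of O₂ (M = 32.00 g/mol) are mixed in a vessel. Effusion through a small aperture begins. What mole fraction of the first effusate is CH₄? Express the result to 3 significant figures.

0.820

Effusion rate of each component ∝ n_i/√M_i (partial pressure × 1/√M).
x_CH₄(eff) = (n_CH₄/√M_CH₄) / (n_CH₄/√M_CH₄ + n_O₂/√M_O₂)
= (4.98/√16.04) / (4.98/√16.04 + 1.54/√32.00) = 1.243/(1.243 + 0.2722) = 0.820.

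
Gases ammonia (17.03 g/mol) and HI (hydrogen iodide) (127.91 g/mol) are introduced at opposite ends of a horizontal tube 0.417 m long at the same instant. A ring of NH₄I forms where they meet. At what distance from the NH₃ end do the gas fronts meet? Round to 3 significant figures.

0.306 m

Graham's law gives d_NH₃/d_HI = rate_NH₃/rate_HI = √(M_HI/M_NH₃) = √(127.91/17.03) = 2.741.
With d_NH₃ + d_HI = 0.417 m, d_HI = 0.417/(1 + 2.741) = 0.1115 m.
d_NH₃ = 0.417 − 0.1115 = 0.306 m.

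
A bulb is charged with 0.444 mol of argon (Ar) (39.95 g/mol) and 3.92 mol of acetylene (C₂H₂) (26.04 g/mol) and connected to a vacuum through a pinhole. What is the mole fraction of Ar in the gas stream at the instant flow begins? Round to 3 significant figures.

0.0838

The effusion rate of species i is ∝ p_i/√M_i ∝ n_i/√M_i.
So x_Ar in the escaping gas = (n_Ar/√M_Ar) / Σ(n_i/√M_i)
= (0.444/√39.95) / (0.444/√39.95 + 3.92/√26.04) = 0.07025/(0.07025 + 0.7682) = 0.0838.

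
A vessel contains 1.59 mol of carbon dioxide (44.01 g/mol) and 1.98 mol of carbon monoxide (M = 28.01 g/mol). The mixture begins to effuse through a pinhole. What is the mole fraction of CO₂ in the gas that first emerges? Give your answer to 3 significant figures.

Rate_i ∝ x_i/√M_i (Graham's law weighted by mole fraction), so the effusate composition follows n_i/√M_i.
Mole fraction of CO₂ in the effusate = (n_CO₂/√M_CO₂) / (n_CO₂/√M_CO₂ + n_CO/√M_CO)
= (1.59/√44.01) / (1.59/√44.01 + 1.98/√28.01) = 0.2397/(0.2397 + 0.3741) = 0.390.

0.390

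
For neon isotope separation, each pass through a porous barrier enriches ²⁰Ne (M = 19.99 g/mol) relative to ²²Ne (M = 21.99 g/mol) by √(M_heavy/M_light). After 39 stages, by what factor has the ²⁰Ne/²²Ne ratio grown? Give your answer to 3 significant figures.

6.42

Each stage multiplies the ratio by α = √(21.99/19.99), so after 39 stages the overall factor is α^39 = (21.99/19.99)^(39/2).
= 1.10005^(39/2) = 6.42.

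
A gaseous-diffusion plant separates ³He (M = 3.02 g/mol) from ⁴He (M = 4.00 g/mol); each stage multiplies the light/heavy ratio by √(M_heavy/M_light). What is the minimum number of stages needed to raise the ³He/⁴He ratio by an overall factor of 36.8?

26

Single-stage factor α = √(4.00/3.02), so ln α = ½ ln(1.32450) = 0.1405.
Need α^N ≥ 36.8 ⇒ N ≥ ln(36.8) / ln α = 3.605 / 0.1405 = 25.66.
Rounding up, N = 26 stages.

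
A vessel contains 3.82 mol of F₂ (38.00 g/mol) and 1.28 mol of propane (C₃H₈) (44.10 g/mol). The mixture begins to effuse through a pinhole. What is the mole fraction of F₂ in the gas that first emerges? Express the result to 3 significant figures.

0.763

Rate_i ∝ x_i/√M_i (Graham's law weighted by mole fraction), so the effusate composition follows n_i/√M_i.
So x_F₂ in the escaping gas = (n_F₂/√M_F₂) / Σ(n_i/√M_i)
= (3.82/√38.00) / (3.82/√38.00 + 1.28/√44.10) = 0.6197/(0.6197 + 0.1927) = 0.763.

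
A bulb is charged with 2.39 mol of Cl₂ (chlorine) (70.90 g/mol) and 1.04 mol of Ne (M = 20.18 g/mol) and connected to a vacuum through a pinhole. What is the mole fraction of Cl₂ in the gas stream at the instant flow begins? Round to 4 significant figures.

0.5508

The effusion rate of species i is ∝ p_i/√M_i ∝ n_i/√M_i.
So x_Cl₂ in the escaping gas = (n_Cl₂/√M_Cl₂) / Σ(n_i/√M_i)
= (2.39/√70.90) / (2.39/√70.90 + 1.04/√20.18) = 0.2838/(0.2838 + 0.2315) = 0.5508.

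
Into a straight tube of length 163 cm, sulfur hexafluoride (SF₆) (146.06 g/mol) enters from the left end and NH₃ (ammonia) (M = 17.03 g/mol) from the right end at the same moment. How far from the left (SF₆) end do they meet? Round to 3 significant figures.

In equal time, each gas travels a distance ∝ its rate ∝ 1/√M, so d_SF₆/d_NH₃ = √(M_NH₃/M_SF₆) = √(17.03/146.06) = 0.3415.
With d_SF₆ + d_NH₃ = 163 cm, d_NH₃ = 163/(1 + 0.3415) = 121.5 cm.
d_SF₆ = 163 − 121.5 = 41.5 cm.

41.5 cm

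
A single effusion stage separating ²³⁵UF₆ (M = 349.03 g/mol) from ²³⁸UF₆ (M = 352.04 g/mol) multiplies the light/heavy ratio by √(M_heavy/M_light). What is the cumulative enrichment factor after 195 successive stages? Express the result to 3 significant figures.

2.31

After 195 stages the ratio has grown by (√(352.04/349.03))^195 = (352.04/349.03)^(195/2).
= 1.00862^(195/2) = 2.31.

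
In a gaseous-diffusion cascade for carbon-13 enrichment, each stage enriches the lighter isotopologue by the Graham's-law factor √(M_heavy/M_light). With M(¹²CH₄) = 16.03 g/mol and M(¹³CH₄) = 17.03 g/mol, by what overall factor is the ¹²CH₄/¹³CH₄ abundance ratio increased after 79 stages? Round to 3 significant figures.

10.9

The single-stage factor is √(M_heavy/M_light), so 79 stages give [√(17.03/16.03)]^79 = (17.03/16.03)^(79/2).
= 1.06238^(79/2) = 10.9.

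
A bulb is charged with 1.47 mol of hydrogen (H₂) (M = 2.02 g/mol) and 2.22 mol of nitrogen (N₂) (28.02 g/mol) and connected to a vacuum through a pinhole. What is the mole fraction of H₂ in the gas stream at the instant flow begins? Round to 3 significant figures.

0.711

Each component's effusion rate ∝ (its partial pressure)·(1/√M) ∝ n_i/√M_i.
So x_H₂ in the escaping gas = (n_H₂/√M_H₂) / Σ(n_i/√M_i)
= (1.47/√2.02) / (1.47/√2.02 + 2.22/√28.02) = 1.034/(1.034 + 0.4194) = 0.711.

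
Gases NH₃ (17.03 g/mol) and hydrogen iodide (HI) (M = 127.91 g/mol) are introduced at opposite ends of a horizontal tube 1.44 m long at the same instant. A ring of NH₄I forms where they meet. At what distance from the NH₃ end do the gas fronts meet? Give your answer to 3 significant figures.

1.06 m

Distances travelled in equal time are proportional to diffusion rates, so d_NH₃/d_HI = √(M_HI/M_NH₃) = √(127.91/17.03) = 2.741.
With d_NH₃ + d_HI = 1.44 m, d_HI = 1.44/(1 + 2.741) = 0.3850 m.
d_NH₃ = 1.44 − 0.3850 = 1.06 m.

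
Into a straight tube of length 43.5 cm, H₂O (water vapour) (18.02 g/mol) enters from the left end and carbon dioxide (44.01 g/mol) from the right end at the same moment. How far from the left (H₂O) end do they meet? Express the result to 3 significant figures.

26.5 cm

Graham's law gives d_H₂O/d_CO₂ = rate_H₂O/rate_CO₂ = √(M_CO₂/M_H₂O) = √(44.01/18.02) = 1.563.
With d_H₂O + d_CO₂ = 43.5 cm, d_CO₂ = 43.5/(1 + 1.563) = 16.97 cm.
d_H₂O = 43.5 − 16.97 = 26.5 cm.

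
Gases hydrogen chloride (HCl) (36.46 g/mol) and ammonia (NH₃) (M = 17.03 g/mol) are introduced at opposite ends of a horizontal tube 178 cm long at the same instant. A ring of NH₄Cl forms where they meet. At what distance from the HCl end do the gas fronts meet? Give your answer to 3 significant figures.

Graham's law gives d_HCl/d_NH₃ = rate_HCl/rate_NH₃ = √(M_NH₃/M_HCl) = √(17.03/36.46) = 0.6834.
With d_HCl + d_NH₃ = 178 cm, d_NH₃ = 178/(1 + 0.6834) = 105.7 cm.
d_HCl = 178 − 105.7 = 72.3 cm.

72.3 cm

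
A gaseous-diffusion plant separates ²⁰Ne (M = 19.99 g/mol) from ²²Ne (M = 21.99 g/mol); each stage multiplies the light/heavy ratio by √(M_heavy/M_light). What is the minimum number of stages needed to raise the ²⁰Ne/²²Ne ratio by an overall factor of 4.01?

Single-stage factor α = √(21.99/19.99), so ln α = ½ ln(1.10005) = 0.04768.
Need α^N ≥ 4.01 ⇒ N ≥ ln(4.01) / ln α = 1.389 / 0.04768 = 29.13.
Minimum whole number of stages: N = 30.

30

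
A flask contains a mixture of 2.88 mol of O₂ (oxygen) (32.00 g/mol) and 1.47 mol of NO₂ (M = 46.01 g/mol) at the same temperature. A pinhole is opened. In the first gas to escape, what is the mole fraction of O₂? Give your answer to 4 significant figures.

Rate_i ∝ x_i/√M_i (Graham's law weighted by mole fraction), so the effusate composition follows n_i/√M_i.
So x_O₂ in the escaping gas = (n_O₂/√M_O₂) / Σ(n_i/√M_i)
= (2.88/√32.00) / (2.88/√32.00 + 1.47/√46.01) = 0.5091/(0.5091 + 0.2167) = 0.7014.

0.7014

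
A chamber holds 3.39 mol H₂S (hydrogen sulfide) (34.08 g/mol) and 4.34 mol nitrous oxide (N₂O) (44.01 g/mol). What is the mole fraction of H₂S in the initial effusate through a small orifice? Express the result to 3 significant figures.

0.470

Effusion rate of each component ∝ n_i/√M_i (partial pressure × 1/√M).
x_H₂S(eff) = (n_H₂S/√M_H₂S) / (n_H₂S/√M_H₂S + n_N₂O/√M_N₂O)
= (3.39/√34.08) / (3.39/√34.08 + 4.34/√44.01) = 0.5807/(0.5807 + 0.6542) = 0.470.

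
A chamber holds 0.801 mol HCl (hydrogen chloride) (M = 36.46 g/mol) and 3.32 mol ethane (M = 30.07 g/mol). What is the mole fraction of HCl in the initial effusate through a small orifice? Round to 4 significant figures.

Each component's effusion rate ∝ (its partial pressure)·(1/√M) ∝ n_i/√M_i.
Mole fraction of HCl in the effusate = (n_HCl/√M_HCl) / (n_HCl/√M_HCl + n_C₂H₆/√M_C₂H₆)
= (0.801/√36.46) / (0.801/√36.46 + 3.32/√30.07) = 0.1327/(0.1327 + 0.6054) = 0.1797.

0.1797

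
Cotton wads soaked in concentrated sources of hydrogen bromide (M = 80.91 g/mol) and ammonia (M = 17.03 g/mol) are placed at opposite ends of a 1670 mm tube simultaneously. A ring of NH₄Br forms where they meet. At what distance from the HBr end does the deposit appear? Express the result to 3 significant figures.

525 mm

Distances travelled in equal time are proportional to diffusion rates, so d_HBr/d_NH₃ = √(M_NH₃/M_HBr) = √(17.03/80.91) = 0.4588.
With d_HBr + d_NH₃ = 1670 mm, d_NH₃ = 1670/(1 + 0.4588) = 1145 mm.
d_HBr = 1670 − 1145 = 525 mm.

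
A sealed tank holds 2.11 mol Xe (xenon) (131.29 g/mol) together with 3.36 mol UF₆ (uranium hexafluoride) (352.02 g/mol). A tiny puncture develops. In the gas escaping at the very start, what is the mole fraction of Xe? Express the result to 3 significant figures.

Effusion rate of each component ∝ n_i/√M_i (partial pressure × 1/√M).
Mole fraction of Xe in the effusate = (n_Xe/√M_Xe) / (n_Xe/√M_Xe + n_UF₆/√M_UF₆)
= (2.11/√131.29) / (2.11/√131.29 + 3.36/√352.02) = 0.1841/(0.1841 + 0.1791) = 0.507.

0.507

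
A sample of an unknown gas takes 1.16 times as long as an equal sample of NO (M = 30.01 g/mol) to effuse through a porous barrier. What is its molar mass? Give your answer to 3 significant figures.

40.4 g/mol

Using Graham's law: t_X/t_NO = √(M_X/M_NO).
1.16 = √(M_X/30.01)
M_X = 30.01 × 1.16² = 30.01 × 1.346 = 40.4 g/mol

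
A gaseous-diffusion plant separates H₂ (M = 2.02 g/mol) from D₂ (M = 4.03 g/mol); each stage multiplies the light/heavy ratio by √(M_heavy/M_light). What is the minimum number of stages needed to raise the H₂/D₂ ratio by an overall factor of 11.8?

8

Per stage α = (4.03/2.02)^(1/2) = 1.99505^0.5, giving ln α = 0.3453.
Need α^N ≥ 11.8 ⇒ N ≥ ln(11.8) / ln α = 2.468 / 0.3453 = 7.15.
Minimum whole number of stages: N = 8.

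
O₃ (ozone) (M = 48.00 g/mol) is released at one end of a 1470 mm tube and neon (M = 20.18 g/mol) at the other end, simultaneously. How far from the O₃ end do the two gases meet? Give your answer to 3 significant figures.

578 mm

In equal time, each gas travels a distance ∝ its rate ∝ 1/√M, so d_O₃/d_Ne = √(M_Ne/M_O₃) = √(20.18/48.00) = 0.6484.
With d_O₃ + d_Ne = 1470 mm, d_Ne = 1470/(1 + 0.6484) = 891.8 mm.
d_O₃ = 1470 − 891.8 = 578 mm.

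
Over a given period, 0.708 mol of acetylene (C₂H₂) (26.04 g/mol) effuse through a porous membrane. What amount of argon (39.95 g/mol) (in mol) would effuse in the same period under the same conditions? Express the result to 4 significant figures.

0.5716 mol

From Graham's law, rate_Ar/rate_C₂H₂ = √(M_C₂H₂/M_Ar) = √(26.04/39.95) = √0.6518 = 0.8074.
So the amount for Ar is 0.708 × 0.8074 = 0.5716 mol.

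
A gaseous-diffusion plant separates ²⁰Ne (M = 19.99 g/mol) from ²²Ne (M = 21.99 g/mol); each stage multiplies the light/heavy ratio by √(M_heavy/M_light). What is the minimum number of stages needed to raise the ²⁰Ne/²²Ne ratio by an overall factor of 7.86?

With α = √(21.99/19.99) per stage, ln α = ½ ln(1.10005) = 0.04768.
Need α^N ≥ 7.86 ⇒ N ≥ ln(7.86) / ln α = 2.062 / 0.04768 = 43.24.
Minimum whole number of stages: N = 44.

44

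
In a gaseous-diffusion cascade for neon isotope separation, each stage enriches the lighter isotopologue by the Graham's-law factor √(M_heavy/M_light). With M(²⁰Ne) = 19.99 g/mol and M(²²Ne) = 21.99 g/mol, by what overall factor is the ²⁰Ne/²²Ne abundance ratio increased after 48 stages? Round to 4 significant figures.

9.860

Each stage multiplies the ratio by α = √(21.99/19.99), so after 48 stages the overall factor is α^48 = (21.99/19.99)^(48/2).
= 1.10005^24 = 9.860.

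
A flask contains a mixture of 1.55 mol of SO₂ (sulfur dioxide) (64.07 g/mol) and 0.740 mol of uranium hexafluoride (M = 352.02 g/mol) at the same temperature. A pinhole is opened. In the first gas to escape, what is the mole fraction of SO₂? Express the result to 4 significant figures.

The effusion rate of species i is ∝ p_i/√M_i ∝ n_i/√M_i.
So x_SO₂ in the escaping gas = (n_SO₂/√M_SO₂) / Σ(n_i/√M_i)
= (1.55/√64.07) / (1.55/√64.07 + 0.740/√352.02) = 0.1936/(0.1936 + 0.03944) = 0.8308.

0.8308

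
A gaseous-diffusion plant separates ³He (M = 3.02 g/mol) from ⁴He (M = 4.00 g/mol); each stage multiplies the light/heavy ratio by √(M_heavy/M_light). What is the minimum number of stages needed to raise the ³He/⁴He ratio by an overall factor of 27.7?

24

Per stage α = (4.00/3.02)^(1/2) = 1.32450^0.5, giving ln α = 0.1405.
Need α^N ≥ 27.7 ⇒ N ≥ ln(27.7) / ln α = 3.321 / 0.1405 = 23.64.
Minimum whole number of stages: N = 24.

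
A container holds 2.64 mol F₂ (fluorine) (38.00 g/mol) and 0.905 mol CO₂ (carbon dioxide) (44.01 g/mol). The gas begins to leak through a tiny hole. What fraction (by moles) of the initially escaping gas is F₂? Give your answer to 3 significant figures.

The effusion rate of species i is ∝ p_i/√M_i ∝ n_i/√M_i.
x_F₂(eff) = (n_F₂/√M_F₂) / (n_F₂/√M_F₂ + n_CO₂/√M_CO₂)
= (2.64/√38.00) / (2.64/√38.00 + 0.905/√44.01) = 0.4283/(0.4283 + 0.1364) = 0.758.

0.758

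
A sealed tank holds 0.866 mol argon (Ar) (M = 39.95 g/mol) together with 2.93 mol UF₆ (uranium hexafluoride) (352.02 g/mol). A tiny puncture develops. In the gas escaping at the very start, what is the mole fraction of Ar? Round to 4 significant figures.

Effusion rate of each component ∝ n_i/√M_i (partial pressure × 1/√M).
So x_Ar in the escaping gas = (n_Ar/√M_Ar) / Σ(n_i/√M_i)
= (0.866/√39.95) / (0.866/√39.95 + 2.93/√352.02) = 0.1370/(0.1370 + 0.1562) = 0.4673.

0.4673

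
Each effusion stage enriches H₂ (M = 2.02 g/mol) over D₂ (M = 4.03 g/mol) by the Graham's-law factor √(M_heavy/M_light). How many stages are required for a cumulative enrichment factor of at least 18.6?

With α = √(4.03/2.02) per stage, ln α = ½ ln(1.99505) = 0.3453.
Need α^N ≥ 18.6 ⇒ N ≥ ln(18.6) / ln α = 2.923 / 0.3453 = 8.46.
Rounding up, N = 9 stages.

9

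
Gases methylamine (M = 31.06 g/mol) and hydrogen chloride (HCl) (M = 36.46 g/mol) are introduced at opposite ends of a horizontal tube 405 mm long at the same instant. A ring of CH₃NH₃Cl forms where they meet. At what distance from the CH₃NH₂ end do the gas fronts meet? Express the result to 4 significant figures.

210.6 mm

Distances travelled in equal time are proportional to diffusion rates, so d_CH₃NH₂/d_HCl = √(M_HCl/M_CH₃NH₂) = √(36.46/31.06) = 1.083.
With d_CH₃NH₂ + d_HCl = 405 mm, d_HCl = 405/(1 + 1.083) = 194.4 mm.
d_CH₃NH₂ = 405 − 194.4 = 210.6 mm.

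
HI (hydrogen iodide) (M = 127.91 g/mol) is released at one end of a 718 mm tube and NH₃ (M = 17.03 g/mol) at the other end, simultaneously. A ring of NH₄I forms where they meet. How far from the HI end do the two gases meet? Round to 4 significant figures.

191.9 mm

The fronts meet when d_HI + d_NH₃ = L with d_HI/d_NH₃ = √(M_NH₃/M_HI) (Graham's law). Here √(M_NH₃/M_HI) = √(17.03/127.91) = 0.3649.
With d_HI + d_NH₃ = 718 mm, d_NH₃ = 718/(1 + 0.3649) = 526.1 mm.
d_HI = 718 − 526.1 = 191.9 mm.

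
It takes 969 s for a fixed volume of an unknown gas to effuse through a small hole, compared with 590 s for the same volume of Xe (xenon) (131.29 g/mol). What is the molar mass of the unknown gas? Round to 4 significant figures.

From Graham's law, t_X/t_Xe = √(M_X/M_Xe).
969/590 = 1.642 = √(M_X/131.29)
M_X = 131.29 × 1.642² = 131.29 × 2.697 = 354.1 g/mol

354.1 g/mol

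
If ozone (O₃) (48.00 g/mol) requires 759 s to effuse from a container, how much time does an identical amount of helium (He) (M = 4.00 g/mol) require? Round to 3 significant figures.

219 s

By Graham's law, t_He/t_O₃ = √(M_He/M_O₃) = √(4.00/48.00) = √0.08333 = 0.2887.
So the time for He is 759 × 0.2887 = 219 s.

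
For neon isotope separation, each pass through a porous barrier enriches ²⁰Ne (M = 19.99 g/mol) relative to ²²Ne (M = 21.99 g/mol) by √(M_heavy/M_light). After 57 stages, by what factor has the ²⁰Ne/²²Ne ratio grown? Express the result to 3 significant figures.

15.1

The single-stage factor is √(M_heavy/M_light), so 57 stages give [√(21.99/19.99)]^57 = (21.99/19.99)^(57/2).
= 1.10005^(57/2) = 15.1.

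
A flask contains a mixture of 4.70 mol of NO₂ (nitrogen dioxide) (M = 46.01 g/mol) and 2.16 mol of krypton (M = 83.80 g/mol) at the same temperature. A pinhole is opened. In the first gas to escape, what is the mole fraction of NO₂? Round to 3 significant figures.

0.746

Effusion rate of each component ∝ n_i/√M_i (partial pressure × 1/√M).
x_NO₂(eff) = (n_NO₂/√M_NO₂) / (n_NO₂/√M_NO₂ + n_Kr/√M_Kr)
= (4.70/√46.01) / (4.70/√46.01 + 2.16/√83.80) = 0.6929/(0.6929 + 0.2360) = 0.746.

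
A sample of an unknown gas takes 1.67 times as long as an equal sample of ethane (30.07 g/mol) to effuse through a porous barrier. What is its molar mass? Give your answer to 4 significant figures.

83.86 g/mol

By Graham's law, t_X/t_C₂H₆ = √(M_X/M_C₂H₆).
1.67 = √(M_X/30.07)
M_X = 30.07 × 1.67² = 30.07 × 2.789 = 83.86 g/mol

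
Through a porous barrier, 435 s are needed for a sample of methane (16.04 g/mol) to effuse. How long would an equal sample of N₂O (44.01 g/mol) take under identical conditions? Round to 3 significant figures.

721 s

By Graham's law, t_N₂O/t_CH₄ = √(M_N₂O/M_CH₄) = √(44.01/16.04) = √2.744 = 1.656.
So the time for N₂O is 435 × 1.656 = 721 s.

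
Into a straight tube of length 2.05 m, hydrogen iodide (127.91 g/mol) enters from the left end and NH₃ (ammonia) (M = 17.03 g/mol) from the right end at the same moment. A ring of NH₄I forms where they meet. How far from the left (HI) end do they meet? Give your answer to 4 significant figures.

0.5480 m

Distances travelled in equal time are proportional to diffusion rates, so d_HI/d_NH₃ = √(M_NH₃/M_HI) = √(17.03/127.91) = 0.3649.
With d_HI + d_NH₃ = 2.05 m, d_NH₃ = 2.05/(1 + 0.3649) = 1.502 m.
d_HI = 2.05 − 1.502 = 0.5480 m.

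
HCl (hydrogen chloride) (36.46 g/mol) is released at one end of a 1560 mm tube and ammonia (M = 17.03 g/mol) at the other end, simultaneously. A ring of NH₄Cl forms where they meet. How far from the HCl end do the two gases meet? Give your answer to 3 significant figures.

Distances travelled in equal time are proportional to diffusion rates, so d_HCl/d_NH₃ = √(M_NH₃/M_HCl) = √(17.03/36.46) = 0.6834.
With d_HCl + d_NH₃ = 1560 mm, d_NH₃ = 1560/(1 + 0.6834) = 926.7 mm.
d_HCl = 1560 − 926.7 = 633 mm.

633 mm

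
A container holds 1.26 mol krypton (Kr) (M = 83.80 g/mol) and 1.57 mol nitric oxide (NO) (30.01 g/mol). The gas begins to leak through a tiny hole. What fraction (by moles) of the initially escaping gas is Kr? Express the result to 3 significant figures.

Rate_i ∝ x_i/√M_i (Graham's law weighted by mole fraction), so the effusate composition follows n_i/√M_i.
x_Kr(eff) = (n_Kr/√M_Kr) / (n_Kr/√M_Kr + n_NO/√M_NO)
= (1.26/√83.80) / (1.26/√83.80 + 1.57/√30.01) = 0.1376/(0.1376 + 0.2866) = 0.324.

0.324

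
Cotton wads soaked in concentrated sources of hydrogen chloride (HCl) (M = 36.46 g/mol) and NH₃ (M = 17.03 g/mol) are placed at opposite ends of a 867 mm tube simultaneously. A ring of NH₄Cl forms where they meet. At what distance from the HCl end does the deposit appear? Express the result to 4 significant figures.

Distances travelled in equal time are proportional to diffusion rates, so d_HCl/d_NH₃ = √(M_NH₃/M_HCl) = √(17.03/36.46) = 0.6834.
With d_HCl + d_NH₃ = 867 mm, d_NH₃ = 867/(1 + 0.6834) = 515.0 mm.
d_HCl = 867 − 515.0 = 352.0 mm.

352.0 mm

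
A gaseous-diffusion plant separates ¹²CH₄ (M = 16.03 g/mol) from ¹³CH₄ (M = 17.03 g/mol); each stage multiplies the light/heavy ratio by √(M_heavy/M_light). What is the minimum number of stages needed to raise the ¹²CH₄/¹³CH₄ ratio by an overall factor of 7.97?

69

With α = √(17.03/16.03) per stage, ln α = ½ ln(1.06238) = 0.03026.
Need α^N ≥ 7.97 ⇒ N ≥ ln(7.97) / ln α = 2.076 / 0.03026 = 68.60.
Minimum whole number of stages: N = 69.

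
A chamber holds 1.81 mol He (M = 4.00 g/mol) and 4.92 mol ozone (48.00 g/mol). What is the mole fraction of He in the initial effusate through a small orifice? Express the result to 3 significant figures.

Rate_i ∝ x_i/√M_i (Graham's law weighted by mole fraction), so the effusate composition follows n_i/√M_i.
So x_He in the escaping gas = (n_He/√M_He) / Σ(n_i/√M_i)
= (1.81/√4.00) / (1.81/√4.00 + 4.92/√48.00) = 0.9050/(0.9050 + 0.7101) = 0.560.

0.560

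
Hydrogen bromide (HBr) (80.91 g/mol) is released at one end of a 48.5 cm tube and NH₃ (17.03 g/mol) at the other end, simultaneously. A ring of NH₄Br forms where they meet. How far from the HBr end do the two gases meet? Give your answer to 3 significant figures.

15.3 cm

Graham's law gives d_HBr/d_NH₃ = rate_HBr/rate_NH₃ = √(M_NH₃/M_HBr) = √(17.03/80.91) = 0.4588.
With d_HBr + d_NH₃ = 48.5 cm, d_NH₃ = 48.5/(1 + 0.4588) = 33.25 cm.
d_HBr = 48.5 − 33.25 = 15.3 cm.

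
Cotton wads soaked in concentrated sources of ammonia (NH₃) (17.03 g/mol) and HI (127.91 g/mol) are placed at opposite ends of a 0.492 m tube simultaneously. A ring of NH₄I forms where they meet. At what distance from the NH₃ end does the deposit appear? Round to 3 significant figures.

Distances travelled in equal time are proportional to diffusion rates, so d_NH₃/d_HI = √(M_HI/M_NH₃) = √(127.91/17.03) = 2.741.
With d_NH₃ + d_HI = 0.492 m, d_HI = 0.492/(1 + 2.741) = 0.1315 m.
d_NH₃ = 0.492 − 0.1315 = 0.360 m.

0.360 m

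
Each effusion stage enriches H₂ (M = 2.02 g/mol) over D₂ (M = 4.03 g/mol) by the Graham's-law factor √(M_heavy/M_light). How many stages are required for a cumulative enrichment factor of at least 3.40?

Single-stage factor α = √(4.03/2.02), so ln α = ½ ln(1.99505) = 0.3453.
Need α^N ≥ 3.40 ⇒ N ≥ ln(3.40) / ln α = 1.224 / 0.3453 = 3.54.
Rounding up, N = 4 stages.

4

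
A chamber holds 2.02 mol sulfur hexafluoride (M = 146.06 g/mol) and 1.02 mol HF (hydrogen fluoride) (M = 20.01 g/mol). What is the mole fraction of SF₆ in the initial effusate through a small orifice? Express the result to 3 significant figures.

0.423

The effusion rate of species i is ∝ p_i/√M_i ∝ n_i/√M_i.
x_SF₆(eff) = (n_SF₆/√M_SF₆) / (n_SF₆/√M_SF₆ + n_HF/√M_HF)
= (2.02/√146.06) / (2.02/√146.06 + 1.02/√20.01) = 0.1671/(0.1671 + 0.2280) = 0.423.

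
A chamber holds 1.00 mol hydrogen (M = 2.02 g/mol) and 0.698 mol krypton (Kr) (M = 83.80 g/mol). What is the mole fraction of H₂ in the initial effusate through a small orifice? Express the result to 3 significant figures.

Each component's effusion rate ∝ (its partial pressure)·(1/√M) ∝ n_i/√M_i.
So x_H₂ in the escaping gas = (n_H₂/√M_H₂) / Σ(n_i/√M_i)
= (1.00/√2.02) / (1.00/√2.02 + 0.698/√83.80) = 0.7036/(0.7036 + 0.07625) = 0.902.

0.902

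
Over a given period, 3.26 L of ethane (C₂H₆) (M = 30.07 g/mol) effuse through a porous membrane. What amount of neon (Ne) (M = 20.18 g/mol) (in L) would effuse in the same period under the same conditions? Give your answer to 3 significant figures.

Using Graham's law: rate_Ne/rate_C₂H₆ = √(M_C₂H₆/M_Ne) = √(30.07/20.18) = √1.490 = 1.221.
So the volume for Ne is 3.26 × 1.221 = 3.98 L.

3.98 L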